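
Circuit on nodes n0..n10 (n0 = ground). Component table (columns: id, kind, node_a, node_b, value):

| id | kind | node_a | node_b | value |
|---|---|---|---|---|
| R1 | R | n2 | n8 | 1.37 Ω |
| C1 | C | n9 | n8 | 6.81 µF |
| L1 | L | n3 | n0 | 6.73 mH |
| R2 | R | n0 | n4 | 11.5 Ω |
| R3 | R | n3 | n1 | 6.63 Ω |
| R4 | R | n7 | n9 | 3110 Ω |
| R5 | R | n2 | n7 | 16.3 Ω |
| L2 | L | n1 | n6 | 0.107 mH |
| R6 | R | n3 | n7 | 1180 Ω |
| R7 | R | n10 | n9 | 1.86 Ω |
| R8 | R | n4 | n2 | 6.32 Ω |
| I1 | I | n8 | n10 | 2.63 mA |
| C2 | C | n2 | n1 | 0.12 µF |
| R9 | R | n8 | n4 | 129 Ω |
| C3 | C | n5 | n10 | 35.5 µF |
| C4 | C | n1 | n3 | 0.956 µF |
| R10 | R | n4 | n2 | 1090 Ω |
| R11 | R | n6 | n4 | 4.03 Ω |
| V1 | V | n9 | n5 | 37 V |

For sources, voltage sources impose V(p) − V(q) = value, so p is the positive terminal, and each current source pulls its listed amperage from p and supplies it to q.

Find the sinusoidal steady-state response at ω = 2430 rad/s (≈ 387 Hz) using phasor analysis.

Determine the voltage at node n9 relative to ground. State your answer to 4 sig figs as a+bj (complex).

0.003070-0.1588j V

Element admittances at ω=2430 rad/s:
  Y(R1) = 0.7299+0.000j S between n2,n8
  Y(C1) = 0.000+0.01655j S between n9,n8
  Y(L1) = 0.000-0.06115j S between n3,n0
  Y(R2) = 0.08696+0.000j S between n0,n4
  Y(R3) = 0.1508+0.000j S between n3,n1
  Y(R4) = 0.0003215+0.000j S between n7,n9
  Y(R5) = 0.06135+0.000j S between n2,n7
  Y(L2) = 0.000-3.846j S between n1,n6
  Y(R6) = 0.0008475+0.000j S between n3,n7
  Y(R7) = 0.5376+0.000j S between n10,n9
  Y(R8) = 0.1582+0.000j S between n4,n2
  I1: injects 0.00263 A into n10 (from n8)
  Y(C2) = 0.000+0.0002916j S between n2,n1
  Y(R9) = 0.007752+0.000j S between n8,n4
  Y(C3) = 0.000+0.08627j S between n5,n10
  Y(C4) = 0.000+0.002323j S between n1,n3
  Y(R10) = 0.0009174+0.000j S between n4,n2
  Y(R11) = 0.2481+0.000j S between n6,n4
  V1: constraint V(n9)−V(n5) = 37
Assemble and solve the 11×11 MNA system:
  V(n1)=2.522e-06+6.501e-07j  V(n2)=1.739e-06+3.422e-06j  V(n3)=3.557e-06-2.480e-06j  V(n4)=1.744e-06+2.502e-06j  V(n5)=-37.00-0.1588j  V(n6)=2.399e-06+6.078e-07j  V(n7)=1.755e-05-0.0008134j  V(n8)=4.089e-07+7.228e-05j  V(n9)=0.003070-0.1588j  V(n10)=-0.9208-5.947j
  i(V1)=-0.4993-3.112j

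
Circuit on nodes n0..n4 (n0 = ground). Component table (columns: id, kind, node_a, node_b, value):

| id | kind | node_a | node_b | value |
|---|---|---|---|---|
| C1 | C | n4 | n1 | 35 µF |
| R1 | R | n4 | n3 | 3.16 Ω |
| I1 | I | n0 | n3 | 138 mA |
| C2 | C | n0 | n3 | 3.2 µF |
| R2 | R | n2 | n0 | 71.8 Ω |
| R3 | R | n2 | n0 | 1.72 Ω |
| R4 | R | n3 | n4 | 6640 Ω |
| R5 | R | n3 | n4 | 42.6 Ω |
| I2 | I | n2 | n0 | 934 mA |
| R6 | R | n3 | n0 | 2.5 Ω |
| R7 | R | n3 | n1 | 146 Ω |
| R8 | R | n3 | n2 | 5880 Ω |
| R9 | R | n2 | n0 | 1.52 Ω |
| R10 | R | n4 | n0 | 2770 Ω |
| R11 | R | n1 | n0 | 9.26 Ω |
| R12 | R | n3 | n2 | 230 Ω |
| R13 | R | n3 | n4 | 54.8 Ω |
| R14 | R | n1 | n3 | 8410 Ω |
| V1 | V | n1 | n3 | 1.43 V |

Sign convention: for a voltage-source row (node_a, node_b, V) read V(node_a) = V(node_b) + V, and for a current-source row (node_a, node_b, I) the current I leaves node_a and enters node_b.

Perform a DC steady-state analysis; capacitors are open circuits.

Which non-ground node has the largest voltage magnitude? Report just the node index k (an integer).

1

Apply KCL at each of the 4 non-ground nodes and solve the resulting linear system.
Node n1: branches {C1, R7, R11, R14, V1} → V_1 = 1.391
Node n2: branches {R2, R3, I2, R8, R9, R12} → V_2 = -0.7427
Node n3: branches {R1, I1, C2, R4, R5, R6, R7, R8, R12, R13, R14, V1} → V_3 = -0.03857
Node n4: branches {C1, R1, R4, R5, R10, R13} → V_4 = -0.03853
Source currents: i(V1)=-0.1602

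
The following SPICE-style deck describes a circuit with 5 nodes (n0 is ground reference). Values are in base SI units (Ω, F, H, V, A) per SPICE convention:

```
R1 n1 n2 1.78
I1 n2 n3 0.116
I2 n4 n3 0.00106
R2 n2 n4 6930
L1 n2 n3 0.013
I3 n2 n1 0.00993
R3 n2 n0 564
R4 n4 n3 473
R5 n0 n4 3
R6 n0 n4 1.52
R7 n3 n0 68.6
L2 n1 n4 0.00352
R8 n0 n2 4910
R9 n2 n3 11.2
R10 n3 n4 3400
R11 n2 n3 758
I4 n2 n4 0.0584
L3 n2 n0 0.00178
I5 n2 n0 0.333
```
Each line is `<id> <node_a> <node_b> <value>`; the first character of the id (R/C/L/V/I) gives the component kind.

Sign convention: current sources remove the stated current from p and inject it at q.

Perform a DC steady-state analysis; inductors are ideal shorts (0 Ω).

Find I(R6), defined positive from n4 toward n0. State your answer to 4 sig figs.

0.02845 A

Element admittances at DC:
  Y(R1) = 0.5618 S between n1,n2
  I1: injects 0.116 A into n3 (from n2)
  I2: injects 0.00106 A into n3 (from n4)
  Y(R2) = 0.0001443 S between n2,n4
  L1: short n2↔n3 (DC inductor)
  I3: injects 0.00993 A into n1 (from n2)
  Y(R3) = 0.001773 S between n2,n0
  Y(R4) = 0.002114 S between n4,n3
  Y(R5) = 0.3333 S between n0,n4
  Y(R6) = 0.6579 S between n0,n4
  Y(R7) = 0.01458 S between n3,n0
  L2: short n1↔n4 (DC inductor)
  Y(R8) = 0.0002037 S between n0,n2
  Y(R9) = 0.08929 S between n2,n3
  Y(R10) = 0.0002941 S between n3,n4
  Y(R11) = 0.001319 S between n2,n3
  I4: injects 0.0584 A into n4 (from n2)
  L3: short n2↔n0 (DC inductor)
  I5: injects 0.333 A into n0 (from n2)
Assemble and solve the 7×7 MNA system:
  V(n1)=0.04324  V(n2)=0.000  V(n3)=0.000  V(n4)=0.04324
  i(L1)=-0.1172  i(L2)=-0.01436  i(L3)=-0.3759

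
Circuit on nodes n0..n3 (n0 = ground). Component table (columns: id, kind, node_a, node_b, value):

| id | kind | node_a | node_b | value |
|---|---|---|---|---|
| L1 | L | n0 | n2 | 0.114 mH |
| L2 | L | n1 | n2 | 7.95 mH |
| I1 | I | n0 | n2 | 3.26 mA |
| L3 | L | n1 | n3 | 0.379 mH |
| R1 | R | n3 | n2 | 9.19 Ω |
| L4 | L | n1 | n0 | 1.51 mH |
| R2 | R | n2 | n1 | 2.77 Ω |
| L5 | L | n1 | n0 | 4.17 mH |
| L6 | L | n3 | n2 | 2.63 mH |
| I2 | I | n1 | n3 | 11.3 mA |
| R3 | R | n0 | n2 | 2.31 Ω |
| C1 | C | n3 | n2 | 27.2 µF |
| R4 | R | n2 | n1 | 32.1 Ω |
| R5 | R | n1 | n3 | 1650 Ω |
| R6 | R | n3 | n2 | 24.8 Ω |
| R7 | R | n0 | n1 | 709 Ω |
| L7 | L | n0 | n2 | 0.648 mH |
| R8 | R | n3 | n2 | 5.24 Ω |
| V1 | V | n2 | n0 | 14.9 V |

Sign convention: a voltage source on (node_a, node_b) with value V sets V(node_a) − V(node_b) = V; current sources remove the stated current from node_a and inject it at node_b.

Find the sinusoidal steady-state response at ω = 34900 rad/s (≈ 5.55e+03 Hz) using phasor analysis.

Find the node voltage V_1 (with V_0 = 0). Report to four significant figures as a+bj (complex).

Apply KCL at each of the 3 non-ground nodes and solve the resulting linear system.
Node n1: branches {L2, L3, L4, R2, L5, I2, R4, R5, R7} → V_1 = 14.57+0.8785j
Node n2: branches {L1, L2, I1, R1, R2, L6, R3, C1, R4, R6, L7, R8, V1} → V_2 = 14.90+0.000j
Node n3: branches {L3, R1, L6, I2, C1, R5, R6, R8} → V_3 = 14.96-0.06767j
Source currents: i(V1)=-6.490+4.779j

14.57+0.8785j V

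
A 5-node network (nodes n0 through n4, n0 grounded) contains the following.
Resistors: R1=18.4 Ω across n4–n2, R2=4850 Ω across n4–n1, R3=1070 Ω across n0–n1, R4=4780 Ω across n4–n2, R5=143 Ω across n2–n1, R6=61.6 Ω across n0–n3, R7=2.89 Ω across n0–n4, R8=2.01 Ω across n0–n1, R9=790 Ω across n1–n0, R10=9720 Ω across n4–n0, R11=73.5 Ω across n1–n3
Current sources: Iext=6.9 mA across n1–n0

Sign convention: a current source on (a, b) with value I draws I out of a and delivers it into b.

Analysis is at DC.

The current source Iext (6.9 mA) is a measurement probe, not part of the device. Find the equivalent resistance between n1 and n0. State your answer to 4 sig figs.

Apply KCL at each of the 4 non-ground nodes and solve the resulting linear system.
Node n1: branches {R2, R3, R5, R8, R9, R11, Iext} → V_1 = -0.01344
Node n2: branches {R1, R4, R5} → V_2 = -0.001743
Node n3: branches {R6, R11} → V_3 = -0.006128
Node n4: branches {R1, R2, R4, R7, R10} → V_4 = -0.0002442

R_eq = 1.948 Ω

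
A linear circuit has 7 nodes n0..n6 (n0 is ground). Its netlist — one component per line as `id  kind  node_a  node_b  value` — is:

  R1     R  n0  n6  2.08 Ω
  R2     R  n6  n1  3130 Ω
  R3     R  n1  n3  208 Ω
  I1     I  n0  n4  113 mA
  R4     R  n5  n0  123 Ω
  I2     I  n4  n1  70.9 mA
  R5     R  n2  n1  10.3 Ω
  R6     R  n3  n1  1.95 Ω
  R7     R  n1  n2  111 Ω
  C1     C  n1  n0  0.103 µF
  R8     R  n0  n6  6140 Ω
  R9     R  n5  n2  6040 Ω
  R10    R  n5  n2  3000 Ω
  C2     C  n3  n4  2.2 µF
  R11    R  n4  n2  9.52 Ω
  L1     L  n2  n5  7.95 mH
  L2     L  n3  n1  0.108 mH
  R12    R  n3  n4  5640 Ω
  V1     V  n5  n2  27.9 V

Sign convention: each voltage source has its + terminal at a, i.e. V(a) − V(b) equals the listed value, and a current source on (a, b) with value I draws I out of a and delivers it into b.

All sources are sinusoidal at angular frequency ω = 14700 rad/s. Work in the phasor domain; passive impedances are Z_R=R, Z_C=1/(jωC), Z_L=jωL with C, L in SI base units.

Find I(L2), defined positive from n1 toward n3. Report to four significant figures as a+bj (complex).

Element admittances at ω=14700 rad/s:
  Y(R1) = 0.4808+0.000j S between n0,n6
  Y(R2) = 0.0003195+0.000j S between n6,n1
  Y(R3) = 0.004808+0.000j S between n1,n3
  I1: injects 0.113 A into n4 (from n0)
  Y(R4) = 0.008130+0.000j S between n5,n0
  I2: injects 0.0709 A into n1 (from n4)
  Y(R5) = 0.09709+0.000j S between n2,n1
  Y(R6) = 0.5128+0.000j S between n3,n1
  Y(R7) = 0.009009+0.000j S between n1,n2
  Y(C1) = 0.000+0.001514j S between n1,n0
  Y(R8) = 0.0001629+0.000j S between n0,n6
  Y(R9) = 0.0001656+0.000j S between n5,n2
  Y(R10) = 0.0003333+0.000j S between n5,n2
  Y(C2) = 0.000+0.03234j S between n3,n4
  Y(R11) = 0.1050+0.000j S between n4,n2
  Y(L1) = 0.000-0.008557j S between n2,n5
  Y(L2) = 0.000-0.6299j S between n3,n1
  Y(R12) = 0.0001773+0.000j S between n3,n4
  V1: constraint V(n5)−V(n2) = 27.9
Assemble and solve the 7×7 MNA system:
  V(n1)=-12.36+2.284j  V(n2)=-13.09+2.213j  V(n3)=-12.35+2.275j  V(n4)=-12.68+2.312j  V(n5)=14.81+2.213j  V(n6)=-0.008208+0.001516j
  i(V1)=-0.1343+0.2207j

0.005861+0.005602j A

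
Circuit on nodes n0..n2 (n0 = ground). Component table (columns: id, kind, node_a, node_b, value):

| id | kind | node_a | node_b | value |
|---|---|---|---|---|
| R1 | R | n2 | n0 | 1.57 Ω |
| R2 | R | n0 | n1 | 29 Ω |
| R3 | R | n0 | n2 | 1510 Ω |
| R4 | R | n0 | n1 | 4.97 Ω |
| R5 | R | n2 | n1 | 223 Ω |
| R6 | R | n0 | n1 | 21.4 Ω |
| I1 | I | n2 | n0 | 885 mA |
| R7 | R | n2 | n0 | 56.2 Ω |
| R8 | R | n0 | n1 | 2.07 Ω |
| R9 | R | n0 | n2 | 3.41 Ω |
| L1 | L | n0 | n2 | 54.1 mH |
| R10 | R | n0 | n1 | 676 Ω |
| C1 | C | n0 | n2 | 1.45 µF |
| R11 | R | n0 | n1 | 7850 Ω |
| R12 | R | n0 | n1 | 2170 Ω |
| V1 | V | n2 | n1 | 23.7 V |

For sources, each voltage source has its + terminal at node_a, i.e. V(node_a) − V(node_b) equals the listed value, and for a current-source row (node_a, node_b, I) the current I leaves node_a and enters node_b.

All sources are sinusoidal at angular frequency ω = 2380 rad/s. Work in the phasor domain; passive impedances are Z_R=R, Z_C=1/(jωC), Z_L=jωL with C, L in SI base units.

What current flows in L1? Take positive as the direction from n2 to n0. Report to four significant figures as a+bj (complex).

MNA unknowns: 2 node voltages V₁..V_2 plus 1 source current (V1)
R1: Y=0.6369+0.000j on G[2,0]
R2: Y=0.03448+0.000j on G[0,1]
R3: Y=0.0006623+0.000j on G[0,2]
R4: Y=0.2012+0.000j on G[0,1]
R5: Y=0.004484+0.000j on G[2,1]
R6: Y=0.04673+0.000j on G[0,1]
I1: z[2]−=0.885, z[0]+=0.885
R7: Y=0.01779+0.000j on G[2,0]
R8: Y=0.4831+0.000j on G[0,1]
R9: Y=0.2933+0.000j on G[0,2]
L1: Y=0.000-0.007767j on G[0,2]
R10: Y=0.001479+0.000j on G[0,1]
C1: Y=0.000+0.003451j on G[0,2]
R11: Y=0.0001274+0.000j on G[0,1]
R12: Y=0.0004608+0.000j on G[0,1]
V1: row V2−V1=23.7, i_V1 at 2,1
solve → V1=-13.62+0.02536j, V2=10.08+0.02536j
aux → i_V1=-10.56+0.01946j

0.0001969-0.07832j A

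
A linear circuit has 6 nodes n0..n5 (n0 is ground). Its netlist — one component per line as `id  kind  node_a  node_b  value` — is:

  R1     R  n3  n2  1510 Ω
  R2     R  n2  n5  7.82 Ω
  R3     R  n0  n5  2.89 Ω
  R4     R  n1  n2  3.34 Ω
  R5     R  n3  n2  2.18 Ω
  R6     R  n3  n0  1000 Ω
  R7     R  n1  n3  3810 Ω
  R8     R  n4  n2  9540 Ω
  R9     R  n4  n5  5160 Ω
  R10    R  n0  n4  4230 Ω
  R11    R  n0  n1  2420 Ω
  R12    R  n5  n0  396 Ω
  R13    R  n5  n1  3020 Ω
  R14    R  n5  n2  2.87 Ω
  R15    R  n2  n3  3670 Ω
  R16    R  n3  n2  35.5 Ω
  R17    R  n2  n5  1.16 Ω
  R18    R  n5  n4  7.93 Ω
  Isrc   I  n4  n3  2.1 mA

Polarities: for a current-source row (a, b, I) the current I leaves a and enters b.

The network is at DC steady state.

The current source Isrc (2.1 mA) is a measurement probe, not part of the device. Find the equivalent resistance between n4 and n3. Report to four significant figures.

Element admittances at DC:
  Y(R1) = 0.0006623 S between n3,n2
  Y(R2) = 0.1279 S between n2,n5
  Y(R3) = 0.3460 S between n0,n5
  Y(R4) = 0.2994 S between n1,n2
  Y(R5) = 0.4587 S between n3,n2
  Y(R6) = 0.001000 S between n3,n0
  Y(R7) = 0.0002625 S between n1,n3
  Y(R8) = 0.0001048 S between n4,n2
  Y(R9) = 0.0001938 S between n4,n5
  Y(R10) = 0.0002364 S between n0,n4
  Y(R11) = 0.0004132 S between n0,n1
  Y(R12) = 0.002525 S between n5,n0
  Y(R13) = 0.0003311 S between n5,n1
  Y(R14) = 0.3484 S between n5,n2
  Y(R15) = 0.0002725 S between n2,n3
  Y(R16) = 0.02817 S between n3,n2
  Y(R17) = 0.8621 S between n2,n5
  Y(R18) = 0.1261 S between n5,n4
  Isrc: injects 0.0021 A into n3 (from n4)
Assemble and solve the 5×5 MNA system:
  V(n1)=0.001555  V(n2)=0.001555  V(n3)=0.005846  V(n4)=-0.01659  V(n5)=-7.363e-06

R_eq = 10.68 Ω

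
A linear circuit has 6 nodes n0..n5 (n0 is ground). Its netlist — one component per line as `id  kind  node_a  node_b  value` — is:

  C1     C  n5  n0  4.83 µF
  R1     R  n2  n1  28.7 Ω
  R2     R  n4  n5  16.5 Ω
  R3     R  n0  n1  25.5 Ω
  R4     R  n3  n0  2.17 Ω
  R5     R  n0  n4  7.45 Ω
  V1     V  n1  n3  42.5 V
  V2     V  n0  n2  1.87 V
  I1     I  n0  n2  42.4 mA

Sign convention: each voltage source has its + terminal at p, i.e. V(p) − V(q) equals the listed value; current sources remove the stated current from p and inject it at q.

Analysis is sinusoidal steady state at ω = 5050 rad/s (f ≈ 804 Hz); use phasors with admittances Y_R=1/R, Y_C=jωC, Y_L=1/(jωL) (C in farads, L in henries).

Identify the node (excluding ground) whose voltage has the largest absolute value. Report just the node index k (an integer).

Element admittances at ω=5050 rad/s:
  Y(C1) = 0.000+0.02439j S between n5,n0
  Y(R1) = 0.03484+0.000j S between n2,n1
  Y(R2) = 0.06061+0.000j S between n4,n5
  Y(R3) = 0.03922+0.000j S between n0,n1
  Y(R4) = 0.4608+0.000j S between n3,n0
  Y(R5) = 0.1342+0.000j S between n0,n4
  V1: constraint V(n1)−V(n3) = 42.5
  V2: constraint V(n0)−V(n2) = 1.87
  I1: injects 0.0424 A into n2 (from n0)
Assemble and solve the 7×7 MNA system:
  V(n1)=36.49+0.000j  V(n2)=-1.870+0.000j  V(n3)=-6.006+0.000j  V(n4)=0.000+0.000j  V(n5)=0.000+0.000j
  i(V1)=-2.768+0.000j  i(V2)=-1.379+0.000j

1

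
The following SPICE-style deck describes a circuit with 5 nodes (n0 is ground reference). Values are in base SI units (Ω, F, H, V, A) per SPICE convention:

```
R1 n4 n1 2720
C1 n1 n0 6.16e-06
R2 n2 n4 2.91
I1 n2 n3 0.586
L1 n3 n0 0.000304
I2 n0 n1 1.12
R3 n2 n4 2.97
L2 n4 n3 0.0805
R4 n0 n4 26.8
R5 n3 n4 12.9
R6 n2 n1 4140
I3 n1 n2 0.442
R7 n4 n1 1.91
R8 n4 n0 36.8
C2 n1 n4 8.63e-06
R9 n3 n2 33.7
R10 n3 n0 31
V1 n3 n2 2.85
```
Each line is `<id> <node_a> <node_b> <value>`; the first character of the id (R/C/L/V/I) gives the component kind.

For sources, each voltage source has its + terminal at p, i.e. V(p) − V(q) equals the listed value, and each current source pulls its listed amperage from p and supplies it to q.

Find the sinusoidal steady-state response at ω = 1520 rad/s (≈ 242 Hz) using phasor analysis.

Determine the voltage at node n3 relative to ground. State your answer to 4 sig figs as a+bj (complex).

0.02263+0.5642j V

Apply KCL at each of the 4 non-ground nodes and solve the resulting linear system.
Node n1: branches {R1, C1, I2, R6, I3, R7, C2} → V_1 = -0.2066+0.4783j
Node n2: branches {R2, I1, R3, R6, I3, R9, V1} → V_2 = -2.827+0.5642j
Node n3: branches {I1, L1, L2, R5, R9, R10, V1} → V_3 = 0.02263+0.5642j
Node n4: branches {R1, R2, R3, L2, R4, R5, R7, R8, C2} → V_4 = -1.507+0.5071j
Source currents: i(V1)=-0.8393+0.03885j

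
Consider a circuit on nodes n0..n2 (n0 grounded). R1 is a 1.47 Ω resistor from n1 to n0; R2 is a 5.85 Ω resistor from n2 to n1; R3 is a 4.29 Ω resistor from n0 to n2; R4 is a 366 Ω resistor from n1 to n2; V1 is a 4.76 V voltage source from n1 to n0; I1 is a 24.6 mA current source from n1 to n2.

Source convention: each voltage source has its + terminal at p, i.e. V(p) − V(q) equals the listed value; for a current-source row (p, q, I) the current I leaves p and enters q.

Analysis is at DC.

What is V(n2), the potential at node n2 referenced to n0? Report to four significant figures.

2.093 V

Element admittances at DC:
  Y(R1) = 0.6803 S between n1,n0
  Y(R2) = 0.1709 S between n2,n1
  Y(R3) = 0.2331 S between n0,n2
  Y(R4) = 0.002732 S between n1,n2
  V1: constraint V(n1)−V(n0) = 4.76
  I1: injects 0.0246 A into n2 (from n1)
Assemble and solve the 3×3 MNA system:
  V(n1)=4.760  V(n2)=2.093
  i(V1)=-3.726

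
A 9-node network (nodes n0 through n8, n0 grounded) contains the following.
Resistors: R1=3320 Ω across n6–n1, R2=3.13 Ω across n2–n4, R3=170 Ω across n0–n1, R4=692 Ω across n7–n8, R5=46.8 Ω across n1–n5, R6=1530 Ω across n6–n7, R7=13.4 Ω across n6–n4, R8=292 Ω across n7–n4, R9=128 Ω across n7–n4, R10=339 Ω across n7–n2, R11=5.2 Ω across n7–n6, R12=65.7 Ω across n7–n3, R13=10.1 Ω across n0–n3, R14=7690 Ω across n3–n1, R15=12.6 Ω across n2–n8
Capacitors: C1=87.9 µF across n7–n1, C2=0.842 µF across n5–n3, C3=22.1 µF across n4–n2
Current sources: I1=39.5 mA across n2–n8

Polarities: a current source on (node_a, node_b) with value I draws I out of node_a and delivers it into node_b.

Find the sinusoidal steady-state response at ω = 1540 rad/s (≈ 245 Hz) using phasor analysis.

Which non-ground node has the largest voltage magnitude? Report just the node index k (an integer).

8

MNA unknowns: 8 node voltages V₁..V_8
R1: Y=0.0003012+0.000j on G[6,1]
R2: Y=0.3195+0.000j on G[2,4]
R3: Y=0.005882+0.000j on G[0,1]
C1: Y=0.000+0.1354j on G[7,1]
R4: Y=0.001445+0.000j on G[7,8]
R5: Y=0.02137+0.000j on G[1,5]
R6: Y=0.0006536+0.000j on G[6,7]
R7: Y=0.07463+0.000j on G[6,4]
R8: Y=0.003425+0.000j on G[7,4]
R9: Y=0.007812+0.000j on G[7,4]
R10: Y=0.002950+0.000j on G[7,2]
R11: Y=0.1923+0.000j on G[7,6]
C2: Y=0.000+0.001297j on G[5,3]
C3: Y=0.000+0.03403j on G[4,2]
R12: Y=0.01522+0.000j on G[7,3]
R13: Y=0.09901+0.000j on G[0,3]
R14: Y=0.0001300+0.000j on G[3,1]
R15: Y=0.07937+0.000j on G[2,8]
I1: z[2]−=0.0395, z[8]+=0.0395
solve → V1=1.140e-07+4.230e-06j, V2=-0.01207+0.0001975j, V3=-6.772e-09-2.513e-07j, V4=-0.01004-1.534e-05j, V5=3.845e-07+4.206e-06j, V6=-0.002798-5.678e-06j, V7=3.279e-07-1.958e-06j, V8=0.4769+0.0001939j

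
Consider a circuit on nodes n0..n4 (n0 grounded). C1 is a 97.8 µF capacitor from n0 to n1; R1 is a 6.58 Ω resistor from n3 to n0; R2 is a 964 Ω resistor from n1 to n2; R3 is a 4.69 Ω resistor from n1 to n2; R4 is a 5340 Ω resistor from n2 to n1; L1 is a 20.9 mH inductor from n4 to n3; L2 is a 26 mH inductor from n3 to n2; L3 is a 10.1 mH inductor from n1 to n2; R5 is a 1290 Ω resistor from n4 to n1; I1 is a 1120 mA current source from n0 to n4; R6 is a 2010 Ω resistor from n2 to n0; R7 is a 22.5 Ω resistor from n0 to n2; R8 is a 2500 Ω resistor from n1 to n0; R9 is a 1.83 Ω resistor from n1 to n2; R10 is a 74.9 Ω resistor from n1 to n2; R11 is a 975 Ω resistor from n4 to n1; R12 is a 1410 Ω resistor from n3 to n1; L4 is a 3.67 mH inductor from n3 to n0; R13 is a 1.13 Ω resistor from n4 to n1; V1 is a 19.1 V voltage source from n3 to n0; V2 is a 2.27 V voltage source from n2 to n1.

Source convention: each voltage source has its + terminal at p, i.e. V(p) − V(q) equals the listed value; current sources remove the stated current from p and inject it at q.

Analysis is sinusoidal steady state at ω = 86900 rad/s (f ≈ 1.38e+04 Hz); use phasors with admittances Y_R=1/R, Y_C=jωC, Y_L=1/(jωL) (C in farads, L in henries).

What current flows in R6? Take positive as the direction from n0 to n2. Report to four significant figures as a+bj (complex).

-0.001129+6.040e-05j A

MNA unknowns: 4 node voltages V₁..V_4 plus 2 source currents (V1, V2)
C1: Y=0.000+8.499j on G[0,1]
R1: Y=0.1520+0.000j on G[3,0]
R2: Y=0.001037+0.000j on G[1,2]
R3: Y=0.2132+0.000j on G[1,2]
R4: Y=0.0001873+0.000j on G[2,1]
L1: Y=0.000-0.0005506j on G[4,3]
L2: Y=0.000-0.0004426j on G[3,2]
L3: Y=0.000-0.001139j on G[1,2]
R5: Y=0.0007752+0.000j on G[4,1]
I1: z[0]−=1.12, z[4]+=1.12
R6: Y=0.0004975+0.000j on G[2,0]
R7: Y=0.04444+0.000j on G[0,2]
R8: Y=0.0004000+0.000j on G[1,0]
R9: Y=0.5464+0.000j on G[1,2]
R10: Y=0.01335+0.000j on G[1,2]
R11: Y=0.001026+0.000j on G[4,1]
R12: Y=0.0007092+0.000j on G[3,1]
L4: Y=0.000-0.003136j on G[3,0]
R13: Y=0.8850+0.000j on G[4,1]
V1: row V3−V0=19.1, i_V1 at 3,0
V2: row V2−V1=2.27, i_V2 at 2,1
solve → V1=-0.001374-0.1214j, V2=2.269-0.1214j, V3=19.10+0.000j, V4=1.262-0.1325j
aux → i_V1=-2.916+0.07707j, i_V2=-1.859+0.0005926j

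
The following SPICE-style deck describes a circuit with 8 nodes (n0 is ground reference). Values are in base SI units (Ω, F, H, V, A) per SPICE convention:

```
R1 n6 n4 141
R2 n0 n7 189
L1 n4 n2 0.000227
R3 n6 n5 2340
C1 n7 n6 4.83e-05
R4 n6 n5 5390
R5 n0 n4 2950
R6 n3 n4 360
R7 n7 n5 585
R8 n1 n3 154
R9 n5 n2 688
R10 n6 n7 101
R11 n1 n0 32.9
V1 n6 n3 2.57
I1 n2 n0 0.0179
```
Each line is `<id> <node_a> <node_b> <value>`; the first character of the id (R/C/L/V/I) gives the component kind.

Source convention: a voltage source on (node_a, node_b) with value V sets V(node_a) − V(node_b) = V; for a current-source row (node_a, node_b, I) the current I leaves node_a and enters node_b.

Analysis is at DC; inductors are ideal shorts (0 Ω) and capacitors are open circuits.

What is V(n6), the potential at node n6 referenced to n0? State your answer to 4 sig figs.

Element admittances at DC:
  Y(R1) = 0.007092 S between n6,n4
  Y(R2) = 0.005291 S between n0,n7
  L1: short n4↔n2 (DC inductor)
  Y(R3) = 0.0004274 S between n6,n5
  Y(C1) = 0.000 S between n7,n6
  Y(R4) = 0.0001855 S between n6,n5
  Y(R5) = 0.0003390 S between n0,n4
  Y(R6) = 0.002778 S between n3,n4
  Y(R7) = 0.001709 S between n7,n5
  Y(R8) = 0.006494 S between n1,n3
  Y(R9) = 0.001453 S between n5,n2
  Y(R10) = 0.009901 S between n6,n7
  Y(R11) = 0.03040 S between n1,n0
  V1: constraint V(n6)−V(n3) = 2.57
  I1: injects 0.0179 A into n0 (from n2)
Assemble and solve the 9×9 MNA system:
  V(n1)=-0.5077  V(n2)=-2.559  V(n3)=-2.884  V(n4)=-2.559  V(n5)=-1.173  V(n6)=-0.3141  V(n7)=-0.3026
  i(L1)=0.01589  i(V1)=-0.01633

-0.3141 V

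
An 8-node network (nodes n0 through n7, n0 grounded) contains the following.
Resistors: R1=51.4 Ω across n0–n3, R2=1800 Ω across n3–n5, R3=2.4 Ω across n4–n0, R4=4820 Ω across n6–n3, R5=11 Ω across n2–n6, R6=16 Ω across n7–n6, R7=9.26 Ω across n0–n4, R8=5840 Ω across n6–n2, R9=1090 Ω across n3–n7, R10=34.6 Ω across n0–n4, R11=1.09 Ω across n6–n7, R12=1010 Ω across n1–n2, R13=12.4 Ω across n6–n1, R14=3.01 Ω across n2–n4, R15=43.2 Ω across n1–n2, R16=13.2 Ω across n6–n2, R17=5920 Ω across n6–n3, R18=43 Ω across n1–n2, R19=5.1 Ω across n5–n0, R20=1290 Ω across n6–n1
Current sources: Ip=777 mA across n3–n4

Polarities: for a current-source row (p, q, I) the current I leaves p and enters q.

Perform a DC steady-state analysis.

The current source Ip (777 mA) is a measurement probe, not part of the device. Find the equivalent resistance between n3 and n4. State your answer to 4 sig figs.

MNA unknowns: 7 node voltages V₁..V_7
R1: Y=0.01946 on G[0,3]
R2: Y=0.0005556 on G[3,5]
R3: Y=0.4167 on G[4,0]
R4: Y=0.0002075 on G[6,3]
R5: Y=0.09091 on G[2,6]
R6: Y=0.06250 on G[7,6]
R7: Y=0.1080 on G[0,4]
R8: Y=0.0001712 on G[6,2]
R9: Y=0.0009174 on G[3,7]
R10: Y=0.02890 on G[0,4]
R11: Y=0.9174 on G[6,7]
R12: Y=0.0009901 on G[1,2]
R13: Y=0.08065 on G[6,1]
R14: Y=0.3322 on G[2,4]
R15: Y=0.02315 on G[1,2]
R16: Y=0.07576 on G[6,2]
R17: Y=0.0001689 on G[6,3]
R18: Y=0.02326 on G[1,2]
R19: Y=0.1961 on G[5,0]
R20: Y=0.0007752 on G[6,1]
Ip: z[3]−=0.777, z[4]+=0.777
solve → V1=1.016, V2=1.171, V3=-36.42, V4=1.316, V5=-0.1029, V6=0.9257, V7=0.8908

R_eq = 48.57 Ω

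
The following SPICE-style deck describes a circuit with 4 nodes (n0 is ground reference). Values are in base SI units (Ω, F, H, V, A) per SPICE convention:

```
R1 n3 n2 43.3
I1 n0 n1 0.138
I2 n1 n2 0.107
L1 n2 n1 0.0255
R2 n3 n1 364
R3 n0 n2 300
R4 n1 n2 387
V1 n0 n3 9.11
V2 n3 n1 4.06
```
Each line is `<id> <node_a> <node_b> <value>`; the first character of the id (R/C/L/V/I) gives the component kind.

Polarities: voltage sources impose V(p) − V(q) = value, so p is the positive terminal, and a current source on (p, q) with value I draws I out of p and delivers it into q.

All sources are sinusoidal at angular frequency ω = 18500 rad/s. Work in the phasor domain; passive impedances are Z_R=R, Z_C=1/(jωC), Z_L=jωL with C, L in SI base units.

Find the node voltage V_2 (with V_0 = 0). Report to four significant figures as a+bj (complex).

-4.782+0.6129j V

Element admittances at ω=18500 rad/s:
  Y(R1) = 0.02309+0.000j S between n3,n2
  I1: injects 0.138 A into n1 (from n0)
  I2: injects 0.107 A into n2 (from n1)
  Y(L1) = 0.000-0.002120j S between n2,n1
  Y(R2) = 0.002747+0.000j S between n3,n1
  Y(R3) = 0.003333+0.000j S between n0,n2
  Y(R4) = 0.002584+0.000j S between n1,n2
  V1: constraint V(n0)−V(n3) = 9.11
  V2: constraint V(n3)−V(n1) = 4.06
Assemble and solve the 5×5 MNA system:
  V(n1)=-13.17+0.000j  V(n2)=-4.782+0.6129j  V(n3)=-9.110+0.000j
  i(V1)=-0.1539+0.002043j  i(V2)=-0.06513+0.01620j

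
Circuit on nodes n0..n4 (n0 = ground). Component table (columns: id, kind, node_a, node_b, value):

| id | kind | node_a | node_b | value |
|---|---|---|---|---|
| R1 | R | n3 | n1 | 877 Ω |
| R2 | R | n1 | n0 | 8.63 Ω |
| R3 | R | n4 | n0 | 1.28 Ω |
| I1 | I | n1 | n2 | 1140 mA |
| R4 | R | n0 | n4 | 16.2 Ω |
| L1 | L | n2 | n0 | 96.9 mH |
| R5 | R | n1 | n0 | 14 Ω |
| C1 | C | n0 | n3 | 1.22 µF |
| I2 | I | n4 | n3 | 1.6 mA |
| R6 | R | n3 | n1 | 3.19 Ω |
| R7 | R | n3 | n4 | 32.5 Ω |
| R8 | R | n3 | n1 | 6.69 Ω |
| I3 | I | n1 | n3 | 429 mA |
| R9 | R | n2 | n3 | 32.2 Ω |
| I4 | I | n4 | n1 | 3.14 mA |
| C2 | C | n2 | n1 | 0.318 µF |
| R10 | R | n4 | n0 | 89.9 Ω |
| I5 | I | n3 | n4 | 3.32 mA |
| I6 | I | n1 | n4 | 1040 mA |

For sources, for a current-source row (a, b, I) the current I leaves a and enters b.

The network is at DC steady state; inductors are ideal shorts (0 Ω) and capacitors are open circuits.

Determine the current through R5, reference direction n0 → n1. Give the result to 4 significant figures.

MNA unknowns: 4 node voltages V₁..V_4 plus 1 source current (L1)
R1: Y=0.001140 on G[3,1]
R2: Y=0.1159 on G[1,0]
R3: Y=0.7812 on G[4,0]
I1: z[1]−=1.14, z[2]+=1.14
R4: Y=0.06173 on G[0,4]
L1: row V2−V0=0, i_L1 at 2,0
R5: Y=0.07143 on G[1,0]
C1: Y=0.000 on G[0,3]
I2: z[4]−=0.0016, z[3]+=0.0016
R6: Y=0.3135 on G[3,1]
R7: Y=0.03077 on G[3,4]
R8: Y=0.1495 on G[3,1]
I3: z[1]−=0.429, z[3]+=0.429
R9: Y=0.03106 on G[2,3]
I4: z[4]−=0.00314, z[1]+=0.00314
C2: Y=0.000 on G[2,1]
R10: Y=0.01112 on G[4,0]
I5: z[3]−=0.00332, z[4]+=0.00332
I6: z[1]−=1.04, z[4]+=1.04
solve → V1=-9.112, V2=0.000, V3=-7.174, V4=0.9243
aux → i_L1=0.9172

0.6508 A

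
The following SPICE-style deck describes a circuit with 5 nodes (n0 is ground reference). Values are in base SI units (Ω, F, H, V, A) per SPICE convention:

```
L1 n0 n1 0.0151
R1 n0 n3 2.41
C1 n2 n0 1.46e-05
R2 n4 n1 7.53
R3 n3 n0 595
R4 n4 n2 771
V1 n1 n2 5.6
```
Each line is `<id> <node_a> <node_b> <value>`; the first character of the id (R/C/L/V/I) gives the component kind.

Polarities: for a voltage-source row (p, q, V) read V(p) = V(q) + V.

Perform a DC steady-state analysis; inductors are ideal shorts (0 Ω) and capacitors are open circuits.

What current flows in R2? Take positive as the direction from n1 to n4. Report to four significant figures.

Element admittances at DC:
  L1: short n0↔n1 (DC inductor)
  Y(R1) = 0.4149 S between n0,n3
  Y(C1) = 0.000 S between n2,n0
  Y(R2) = 0.1328 S between n4,n1
  Y(R3) = 0.001681 S between n3,n0
  Y(R4) = 0.001297 S between n4,n2
  V1: constraint V(n1)−V(n2) = 5.6
Assemble and solve the 6×6 MNA system:
  V(n1)=0.000  V(n2)=-5.600  V(n3)=0.000  V(n4)=-0.05416
  i(L1)=0.000  i(V1)=-0.007193

0.007193 A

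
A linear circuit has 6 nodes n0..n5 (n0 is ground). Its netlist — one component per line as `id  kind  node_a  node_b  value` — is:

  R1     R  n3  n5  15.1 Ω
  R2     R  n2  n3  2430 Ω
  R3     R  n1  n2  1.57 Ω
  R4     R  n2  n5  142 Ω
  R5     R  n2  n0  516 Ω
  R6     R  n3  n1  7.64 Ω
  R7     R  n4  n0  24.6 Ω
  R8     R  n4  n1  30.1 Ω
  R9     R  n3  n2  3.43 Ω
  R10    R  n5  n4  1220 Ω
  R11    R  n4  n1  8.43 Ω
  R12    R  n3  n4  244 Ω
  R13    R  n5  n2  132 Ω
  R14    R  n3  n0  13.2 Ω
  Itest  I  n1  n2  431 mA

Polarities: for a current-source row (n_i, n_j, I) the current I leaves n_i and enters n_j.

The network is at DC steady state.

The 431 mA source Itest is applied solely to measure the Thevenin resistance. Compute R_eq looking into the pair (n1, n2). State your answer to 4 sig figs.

R_eq = 1.350 Ω

Element admittances at DC:
  Y(R1) = 0.06623 S between n3,n5
  Y(R2) = 0.0004115 S between n2,n3
  Y(R3) = 0.6369 S between n1,n2
  Y(R4) = 0.007042 S between n2,n5
  Y(R5) = 0.001938 S between n2,n0
  Y(R6) = 0.1309 S between n3,n1
  Y(R7) = 0.04065 S between n4,n0
  Y(R8) = 0.03322 S between n4,n1
  Y(R9) = 0.2915 S between n3,n2
  Y(R10) = 0.0008197 S between n5,n4
  Y(R11) = 0.1186 S between n4,n1
  Y(R12) = 0.004098 S between n3,n4
  Y(R13) = 0.007576 S between n5,n2
  Y(R14) = 0.07576 S between n3,n0
  Itest: injects 0.431 A into n2 (from n1)
Assemble and solve the 5×5 MNA system:
  V(n1)=-0.2788  V(n2)=0.3029  V(n3)=0.1058  V(n4)=-0.2116  V(n5)=0.1379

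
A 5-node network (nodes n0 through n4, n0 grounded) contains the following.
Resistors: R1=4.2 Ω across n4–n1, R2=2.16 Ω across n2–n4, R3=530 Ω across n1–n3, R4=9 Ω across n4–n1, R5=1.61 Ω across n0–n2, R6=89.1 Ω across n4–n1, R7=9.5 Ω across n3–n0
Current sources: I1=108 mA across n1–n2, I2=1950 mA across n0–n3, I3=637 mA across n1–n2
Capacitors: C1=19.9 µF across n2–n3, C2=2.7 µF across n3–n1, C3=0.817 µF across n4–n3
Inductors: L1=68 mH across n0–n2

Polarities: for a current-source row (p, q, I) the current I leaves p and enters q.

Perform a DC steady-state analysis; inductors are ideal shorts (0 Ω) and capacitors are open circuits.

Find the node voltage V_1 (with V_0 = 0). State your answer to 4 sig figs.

-3.475 V

MNA unknowns: 4 node voltages V₁..V_4 plus 1 source current (L1)
R1: Y=0.2381 on G[4,1]
R2: Y=0.4630 on G[2,4]
I1: z[1]−=0.108, z[2]+=0.108
I2: z[0]−=1.95, z[3]+=1.95
R3: Y=0.001887 on G[1,3]
R4: Y=0.1111 on G[4,1]
C1: Y=0.000 on G[2,3]
C2: Y=0.000 on G[3,1]
R5: Y=0.6211 on G[0,2]
R6: Y=0.01122 on G[4,1]
R7: Y=0.1053 on G[3,0]
L1: row V0−V2=0, i_L1 at 0,2
C3: Y=0.000 on G[4,3]
I3: z[1]−=0.637, z[2]+=0.637
solve → V1=-3.475, V2=0.000, V3=18.14, V4=-1.521
aux → i_L1=-0.04078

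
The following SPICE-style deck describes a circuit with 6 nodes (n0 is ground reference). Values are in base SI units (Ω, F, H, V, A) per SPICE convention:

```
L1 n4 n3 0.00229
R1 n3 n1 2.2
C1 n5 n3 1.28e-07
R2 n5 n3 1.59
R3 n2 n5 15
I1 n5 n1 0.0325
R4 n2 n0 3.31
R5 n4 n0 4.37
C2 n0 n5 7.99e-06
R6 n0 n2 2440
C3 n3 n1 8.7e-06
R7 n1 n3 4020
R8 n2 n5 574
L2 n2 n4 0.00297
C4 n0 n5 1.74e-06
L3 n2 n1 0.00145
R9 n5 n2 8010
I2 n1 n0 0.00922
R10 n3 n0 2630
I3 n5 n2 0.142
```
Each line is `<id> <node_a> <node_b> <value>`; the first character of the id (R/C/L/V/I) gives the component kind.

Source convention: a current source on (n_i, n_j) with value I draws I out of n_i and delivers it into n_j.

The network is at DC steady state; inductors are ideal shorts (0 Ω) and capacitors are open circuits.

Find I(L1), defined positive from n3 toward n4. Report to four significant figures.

MNA unknowns: 5 node voltages V₁..V_5 plus 3 source currents (L1, L2, L3)
L1: row V4−V3=0, i_L1 at 4,3
R1: Y=0.4545 on G[3,1]
C1: Y=0.000 on G[5,3]
R2: Y=0.6289 on G[5,3]
R3: Y=0.06667 on G[2,5]
I1: z[5]−=0.0325, z[1]+=0.0325
R4: Y=0.3021 on G[2,0]
R5: Y=0.2288 on G[4,0]
C2: Y=0.000 on G[0,5]
R6: Y=0.0004098 on G[0,2]
C3: Y=0.000 on G[3,1]
R7: Y=0.0002488 on G[1,3]
R8: Y=0.001742 on G[2,5]
L2: row V2−V4=0, i_L2 at 2,4
C4: Y=0.000 on G[0,5]
L3: row V2−V1=0, i_L3 at 2,1
R9: Y=0.0001248 on G[5,2]
I2: z[1]−=0.00922, z[0]+=0.00922
R10: Y=0.0003802 on G[3,0]
I3: z[5]−=0.142, z[2]+=0.142
solve → V1=-0.01734, V2=-0.01734, V3=-0.01734, V4=-0.01734, V5=-0.2675
aux → i_L1=0.1573, i_L2=0.1534, i_L3=-0.02328

-0.1573 A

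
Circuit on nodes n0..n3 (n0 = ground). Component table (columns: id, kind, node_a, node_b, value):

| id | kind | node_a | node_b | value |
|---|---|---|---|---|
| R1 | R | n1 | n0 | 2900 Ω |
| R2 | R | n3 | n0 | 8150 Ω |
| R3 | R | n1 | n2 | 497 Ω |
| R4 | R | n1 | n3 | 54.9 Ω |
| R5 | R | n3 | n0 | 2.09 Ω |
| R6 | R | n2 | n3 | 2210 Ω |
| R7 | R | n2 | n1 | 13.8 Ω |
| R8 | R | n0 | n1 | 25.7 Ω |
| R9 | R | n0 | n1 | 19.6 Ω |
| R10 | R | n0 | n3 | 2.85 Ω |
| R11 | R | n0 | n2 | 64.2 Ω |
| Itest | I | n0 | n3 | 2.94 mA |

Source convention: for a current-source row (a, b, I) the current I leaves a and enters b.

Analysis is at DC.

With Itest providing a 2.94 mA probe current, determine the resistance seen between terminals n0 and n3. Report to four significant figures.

Apply KCL at each of the 3 non-ground nodes and solve the resulting linear system.
Node n1: branches {R1, R3, R4, R7, R8, R9} → V_1 = 0.0005313
Node n2: branches {R3, R6, R7, R11} → V_2 = 0.0004546
Node n3: branches {R2, R4, R5, R6, R10, Itest} → V_3 = 0.003478

R_eq = 1.183 Ω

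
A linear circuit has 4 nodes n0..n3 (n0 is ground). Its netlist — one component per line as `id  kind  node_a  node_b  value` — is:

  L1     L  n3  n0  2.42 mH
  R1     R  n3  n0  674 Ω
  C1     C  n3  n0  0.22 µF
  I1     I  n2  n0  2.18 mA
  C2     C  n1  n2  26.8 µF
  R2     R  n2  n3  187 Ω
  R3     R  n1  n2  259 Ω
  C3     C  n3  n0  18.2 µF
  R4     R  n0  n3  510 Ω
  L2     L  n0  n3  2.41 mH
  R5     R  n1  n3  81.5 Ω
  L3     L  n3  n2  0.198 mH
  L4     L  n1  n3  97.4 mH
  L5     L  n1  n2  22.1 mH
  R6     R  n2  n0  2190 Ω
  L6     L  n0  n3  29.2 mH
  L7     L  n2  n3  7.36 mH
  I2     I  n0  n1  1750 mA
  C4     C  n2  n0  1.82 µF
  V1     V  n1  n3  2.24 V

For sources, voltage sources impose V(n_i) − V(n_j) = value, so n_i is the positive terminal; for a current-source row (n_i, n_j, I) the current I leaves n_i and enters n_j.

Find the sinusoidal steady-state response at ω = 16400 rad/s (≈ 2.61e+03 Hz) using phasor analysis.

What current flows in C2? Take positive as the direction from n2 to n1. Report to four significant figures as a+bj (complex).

Element admittances at ω=16400 rad/s:
  Y(L1) = 0.000-0.02520j S between n3,n0
  Y(R1) = 0.001484+0.000j S between n3,n0
  Y(C1) = 0.000+0.003608j S between n3,n0
  I1: injects 0.00218 A into n0 (from n2)
  Y(C2) = 0.000+0.4395j S between n1,n2
  Y(R2) = 0.005348+0.000j S between n2,n3
  Y(R3) = 0.003861+0.000j S between n1,n2
  Y(C3) = 0.000+0.2985j S between n3,n0
  Y(R4) = 0.001961+0.000j S between n0,n3
  Y(L2) = 0.000-0.02530j S between n0,n3
  Y(R5) = 0.01227+0.000j S between n1,n3
  Y(L3) = 0.000-0.3080j S between n3,n2
  Y(L4) = 0.000-0.0006260j S between n1,n3
  Y(L5) = 0.000-0.002759j S between n1,n2
  Y(R6) = 0.0004566+0.000j S between n2,n0
  Y(L6) = 0.000-0.002088j S between n0,n3
  Y(L7) = 0.000-0.008285j S between n2,n3
  I2: injects 1.75 A into n1 (from n0)
  Y(C4) = 0.000+0.02985j S between n2,n0
  V1: constraint V(n1)−V(n3) = 2.24
Assemble and solve the 4×4 MNA system:
  V(n1)=1.628-6.431j  V(n2)=5.929-4.779j  V(n3)=-0.6118-6.431j
  i(V1)=1.018+1.886j

-0.7262+1.890j A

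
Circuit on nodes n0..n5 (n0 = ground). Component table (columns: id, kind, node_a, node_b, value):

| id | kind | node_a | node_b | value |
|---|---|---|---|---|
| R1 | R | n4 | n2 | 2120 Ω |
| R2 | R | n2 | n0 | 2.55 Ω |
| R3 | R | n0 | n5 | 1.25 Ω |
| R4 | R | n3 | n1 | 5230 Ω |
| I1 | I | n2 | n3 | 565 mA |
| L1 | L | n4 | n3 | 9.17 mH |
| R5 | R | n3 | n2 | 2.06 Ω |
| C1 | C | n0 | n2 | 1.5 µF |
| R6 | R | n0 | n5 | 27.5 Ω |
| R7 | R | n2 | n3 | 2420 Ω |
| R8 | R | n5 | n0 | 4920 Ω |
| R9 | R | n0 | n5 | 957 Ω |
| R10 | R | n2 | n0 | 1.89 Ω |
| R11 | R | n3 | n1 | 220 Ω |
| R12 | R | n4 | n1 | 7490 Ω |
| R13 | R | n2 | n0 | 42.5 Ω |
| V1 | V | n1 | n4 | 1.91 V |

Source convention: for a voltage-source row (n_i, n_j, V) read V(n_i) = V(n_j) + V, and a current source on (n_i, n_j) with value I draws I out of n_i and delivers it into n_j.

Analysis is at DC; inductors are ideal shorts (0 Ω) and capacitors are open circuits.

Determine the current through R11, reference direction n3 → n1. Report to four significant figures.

MNA unknowns: 5 node voltages V₁..V_5 plus 2 source currents (L1, V1)
R1: Y=0.0004717 on G[4,2]
R2: Y=0.3922 on G[2,0]
R3: Y=0.8000 on G[0,5]
R4: Y=0.0001912 on G[3,1]
I1: z[2]−=0.565, z[3]+=0.565
L1: row V4−V3=0, i_L1 at 4,3
R5: Y=0.4854 on G[3,2]
C1: Y=0.000 on G[0,2]
R6: Y=0.03636 on G[0,5]
R7: Y=0.0004132 on G[2,3]
R8: Y=0.0002033 on G[5,0]
R9: Y=0.001045 on G[0,5]
R10: Y=0.5291 on G[2,0]
R11: Y=0.004545 on G[3,1]
R12: Y=0.0001335 on G[4,1]
R13: Y=0.02353 on G[2,0]
V1: row V1−V4=1.91, i_V1 at 1,4
solve → V1=3.072, V2=0.000, V3=1.162, V4=1.162, V5=0.000
aux → i_L1=-0.009595, i_V1=-0.009302

-0.008682 A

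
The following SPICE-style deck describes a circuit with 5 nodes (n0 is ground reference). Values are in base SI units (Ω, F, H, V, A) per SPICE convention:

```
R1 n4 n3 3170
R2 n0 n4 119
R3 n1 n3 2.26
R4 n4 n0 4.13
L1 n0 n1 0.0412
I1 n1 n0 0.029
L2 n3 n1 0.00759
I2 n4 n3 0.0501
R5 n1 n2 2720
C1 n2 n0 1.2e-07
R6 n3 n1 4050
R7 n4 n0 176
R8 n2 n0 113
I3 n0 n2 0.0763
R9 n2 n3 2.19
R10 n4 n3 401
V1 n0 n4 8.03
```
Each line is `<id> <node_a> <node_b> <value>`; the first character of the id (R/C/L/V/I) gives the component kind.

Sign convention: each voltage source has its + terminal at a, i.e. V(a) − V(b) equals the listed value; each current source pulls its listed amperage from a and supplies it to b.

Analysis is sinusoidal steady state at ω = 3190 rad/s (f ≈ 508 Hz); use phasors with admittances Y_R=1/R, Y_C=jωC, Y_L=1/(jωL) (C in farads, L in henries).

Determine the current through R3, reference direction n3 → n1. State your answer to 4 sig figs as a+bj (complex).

0.05339-0.02888j A

Element admittances at ω=3190 rad/s:
  Y(R1) = 0.0003155+0.000j S between n4,n3
  Y(R2) = 0.008403+0.000j S between n0,n4
  Y(R3) = 0.4425+0.000j S between n1,n3
  Y(R4) = 0.2421+0.000j S between n4,n0
  Y(L1) = 0.000-0.007609j S between n0,n1
  I1: injects 0.029 A into n0 (from n1)
  Y(L2) = 0.000-0.04130j S between n3,n1
  I2: injects 0.0501 A into n3 (from n4)
  Y(R5) = 0.0003676+0.000j S between n1,n2
  Y(C1) = 0.000+0.0003828j S between n2,n0
  Y(R6) = 0.0002469+0.000j S between n3,n1
  Y(R7) = 0.005682+0.000j S between n4,n0
  Y(R8) = 0.008850+0.000j S between n2,n0
  I3: injects 0.0763 A into n2 (from n0)
  Y(R9) = 0.4566+0.000j S between n2,n3
  Y(R10) = 0.002494+0.000j S between n4,n3
  V1: constraint V(n0)−V(n4) = 8.03
Assemble and solve the 5×5 MNA system:
  V(n1)=4.459+2.865j  V(n2)=4.658+2.743j  V(n3)=4.579+2.800j  V(n4)=-8.030+0.000j
  i(V1)=-2.043-0.007866j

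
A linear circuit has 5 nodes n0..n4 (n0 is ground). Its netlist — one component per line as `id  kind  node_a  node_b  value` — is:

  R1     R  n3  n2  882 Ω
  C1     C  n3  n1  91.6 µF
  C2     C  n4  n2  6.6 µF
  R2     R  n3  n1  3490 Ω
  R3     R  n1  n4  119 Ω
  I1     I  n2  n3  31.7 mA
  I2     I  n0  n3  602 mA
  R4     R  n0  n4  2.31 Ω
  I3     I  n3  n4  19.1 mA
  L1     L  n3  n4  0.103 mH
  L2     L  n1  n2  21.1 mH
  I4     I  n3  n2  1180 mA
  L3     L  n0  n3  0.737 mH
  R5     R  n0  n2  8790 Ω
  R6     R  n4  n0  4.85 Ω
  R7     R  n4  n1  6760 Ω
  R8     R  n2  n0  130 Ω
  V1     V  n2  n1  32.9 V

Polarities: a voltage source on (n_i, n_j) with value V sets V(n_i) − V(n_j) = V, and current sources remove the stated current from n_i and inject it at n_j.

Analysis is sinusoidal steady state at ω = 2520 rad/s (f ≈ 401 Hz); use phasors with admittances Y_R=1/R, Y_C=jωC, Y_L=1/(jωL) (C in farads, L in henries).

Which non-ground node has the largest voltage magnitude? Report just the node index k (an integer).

2

Apply KCL at each of the 4 non-ground nodes and solve the resulting linear system.
Node n1: branches {C1, R2, R3, L2, R7, V1} → V_1 = -1.634-3.231j
Node n2: branches {R1, C2, I1, L2, I4, R5, R8, V1} → V_2 = 31.27-3.231j
Node n3: branches {R1, C1, R2, I1, I2, I3, L1, I4, L3} → V_3 = 0.3367+0.3509j
Node n4: branches {C2, R3, R4, I3, L1, R6, R7} → V_4 = 0.2644+0.3232j
Source currents: i(V1)=0.8101+0.1324j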